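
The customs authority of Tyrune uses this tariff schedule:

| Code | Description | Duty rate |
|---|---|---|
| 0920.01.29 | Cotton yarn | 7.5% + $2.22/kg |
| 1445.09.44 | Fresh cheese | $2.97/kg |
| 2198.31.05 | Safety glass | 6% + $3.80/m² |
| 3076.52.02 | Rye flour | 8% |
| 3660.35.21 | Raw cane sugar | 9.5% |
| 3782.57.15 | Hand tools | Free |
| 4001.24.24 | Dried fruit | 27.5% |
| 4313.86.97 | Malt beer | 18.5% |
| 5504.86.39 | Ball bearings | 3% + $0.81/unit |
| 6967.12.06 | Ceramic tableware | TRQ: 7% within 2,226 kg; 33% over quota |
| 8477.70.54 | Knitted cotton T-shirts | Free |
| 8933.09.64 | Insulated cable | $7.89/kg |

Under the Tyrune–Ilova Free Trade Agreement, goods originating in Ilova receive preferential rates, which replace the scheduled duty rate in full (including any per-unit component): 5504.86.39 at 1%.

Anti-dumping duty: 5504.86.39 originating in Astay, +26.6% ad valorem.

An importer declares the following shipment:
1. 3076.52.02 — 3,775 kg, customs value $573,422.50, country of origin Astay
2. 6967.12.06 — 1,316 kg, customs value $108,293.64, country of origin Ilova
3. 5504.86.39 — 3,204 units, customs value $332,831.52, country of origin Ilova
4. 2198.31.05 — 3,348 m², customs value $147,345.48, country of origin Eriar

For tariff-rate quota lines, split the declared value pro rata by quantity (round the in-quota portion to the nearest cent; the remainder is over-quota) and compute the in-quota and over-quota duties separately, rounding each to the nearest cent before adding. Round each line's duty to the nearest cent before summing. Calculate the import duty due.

$78,345.80

Line 1 (3076.52.02, Astay, 3,775 kg, $573,422.50):
Base rate for 3076.52.02 is 8%.
Duty = $573,422.50 × 8% = $45,873.80.
Line 2 (6967.12.06, Ilova, 1,316 kg, $108,293.64):
Code 6967.12.06 is under a tariff-rate quota (threshold 2,226 kg). Quantity 1,316 kg is within the quota, so the in-quota rate 7% applies to the full value.
Duty = $108,293.64 × 7% = $7,580.55.
Line 3 (5504.86.39, Ilova, 3,204 units, $332,831.52):
Base rate for 5504.86.39 is 3% + $0.81/unit.
Origin Ilova qualifies under the Tyrune–Ilova agreement and 5504.86.39 is covered: preferential rate 1% applies instead.
The additional-duty order on 5504.86.39 targets Astay, not Ilova; it does not apply.
Duty = $332,831.52 × 1% = $3,328.32.
Line 4 (2198.31.05, Eriar, 3,348 m², $147,345.48):
Base rate for 2198.31.05 is 6% + $3.80/m².
Duty = $147,345.48 × 6% + 3,348 × $3.80 = $21,563.13.
Total = $45,873.80 + $7,580.55 + $3,328.32 + $21,563.13 = $78,345.80.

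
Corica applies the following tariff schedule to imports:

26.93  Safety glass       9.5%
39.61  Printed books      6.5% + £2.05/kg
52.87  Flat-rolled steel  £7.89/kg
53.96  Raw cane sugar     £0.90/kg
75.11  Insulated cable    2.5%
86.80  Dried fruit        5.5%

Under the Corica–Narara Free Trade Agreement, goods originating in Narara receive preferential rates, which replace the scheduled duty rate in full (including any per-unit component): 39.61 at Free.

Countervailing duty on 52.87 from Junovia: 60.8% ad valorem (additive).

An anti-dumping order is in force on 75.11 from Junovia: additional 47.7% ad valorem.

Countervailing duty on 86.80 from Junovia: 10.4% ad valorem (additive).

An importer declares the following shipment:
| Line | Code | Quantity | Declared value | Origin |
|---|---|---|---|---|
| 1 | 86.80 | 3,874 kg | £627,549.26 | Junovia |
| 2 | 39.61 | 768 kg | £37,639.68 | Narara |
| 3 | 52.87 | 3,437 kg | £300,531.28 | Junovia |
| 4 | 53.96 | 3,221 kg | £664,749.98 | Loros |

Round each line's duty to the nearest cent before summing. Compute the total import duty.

£312,520.18

Line 1 (86.80, Junovia, 3,874 kg, £627,549.26):
Base rate for 86.80 is 5.5%.
Additional duty on 86.80 from Junovia: +10.4%. Applied ad valorem rate: 5.5% + 10.4% = 15.9%.
Duty = £627,549.26 × 15.9% = £99,780.33.
Line 2 (39.61, Narara, 768 kg, £37,639.68):
Base rate for 39.61 is 6.5% + £2.05/kg.
Origin Narara qualifies under the Corica–Narara agreement and 39.61 is covered: preferential rate Free applies instead.
Duty = £37,639.68 × 0% = £0.00.
Line 3 (52.87, Junovia, 3,437 kg, £300,531.28):
Base rate for 52.87 is £7.89/kg.
Additional duty on 52.87 from Junovia: +60.8% ad valorem. Applied ad valorem rate = 60.8%.
Duty = £300,531.28 × 60.8% + 3,437 × £7.89 = £209,840.95.
Line 4 (53.96, Loros, 3,221 kg, £664,749.98):
Base rate for 53.96 is £0.90/kg.
Duty = 3,221 × £0.90 = £2,898.90.
Total = £99,780.33 + £0.00 + £209,840.95 + £2,898.90 = £312,520.18.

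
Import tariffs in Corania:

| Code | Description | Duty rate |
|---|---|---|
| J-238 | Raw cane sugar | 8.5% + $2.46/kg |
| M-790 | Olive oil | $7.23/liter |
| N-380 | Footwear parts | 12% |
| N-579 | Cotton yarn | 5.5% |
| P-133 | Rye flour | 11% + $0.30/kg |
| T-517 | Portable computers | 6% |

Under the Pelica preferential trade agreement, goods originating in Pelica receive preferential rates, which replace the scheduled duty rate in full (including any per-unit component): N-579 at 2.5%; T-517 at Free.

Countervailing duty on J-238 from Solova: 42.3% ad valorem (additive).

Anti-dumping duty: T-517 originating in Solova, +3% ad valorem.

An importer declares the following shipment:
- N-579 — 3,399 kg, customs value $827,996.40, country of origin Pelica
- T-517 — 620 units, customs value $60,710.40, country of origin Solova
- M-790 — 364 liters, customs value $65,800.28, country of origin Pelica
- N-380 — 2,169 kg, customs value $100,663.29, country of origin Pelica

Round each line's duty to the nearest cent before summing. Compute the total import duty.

Line 1 (N-579, Pelica, 3,399 kg, $827,996.40):
Base rate for N-579 is 5.5%.
Origin Pelica qualifies under the Corania–Pelica agreement and N-579 is covered: preferential rate 2.5% applies instead.
Duty = $827,996.40 × 2.5% = $20,699.91.
Line 2 (T-517, Solova, 620 units, $60,710.40):
Base rate for T-517 is 6%.
T-517 has an FTA preferential rate, but origin Solova is not Pelica; base rate stands.
Additional duty on T-517 from Solova: +3%. Applied ad valorem rate: 6% + 3% = 9%.
Duty = $60,710.40 × 9% = $5,463.94.
Line 3 (M-790, Pelica, 364 liters, $65,800.28):
Base rate for M-790 is $7.23/liter.
Origin Pelica is the FTA partner but M-790 is not on the preference list; base rate stands.
Duty = 364 × $7.23 = $2,631.72.
Line 4 (N-380, Pelica, 2,169 kg, $100,663.29):
Base rate for N-380 is 12%.
Origin Pelica is the FTA partner but N-380 is not on the preference list; base rate stands.
Duty = $100,663.29 × 12% = $12,079.59.
Total = $20,699.91 + $5,463.94 + $2,631.72 + $12,079.59 = $40,875.16.

$40,875.16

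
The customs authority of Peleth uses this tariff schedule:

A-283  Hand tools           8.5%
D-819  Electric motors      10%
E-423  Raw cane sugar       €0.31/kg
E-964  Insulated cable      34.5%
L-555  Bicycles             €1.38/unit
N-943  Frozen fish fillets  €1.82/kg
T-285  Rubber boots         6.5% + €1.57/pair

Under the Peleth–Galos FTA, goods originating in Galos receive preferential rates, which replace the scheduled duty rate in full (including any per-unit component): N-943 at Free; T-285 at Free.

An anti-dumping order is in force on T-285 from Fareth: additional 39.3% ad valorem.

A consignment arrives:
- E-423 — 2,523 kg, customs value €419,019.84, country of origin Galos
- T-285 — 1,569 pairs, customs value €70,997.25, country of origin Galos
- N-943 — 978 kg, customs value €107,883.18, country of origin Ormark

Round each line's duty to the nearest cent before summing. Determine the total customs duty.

Line 1 (E-423, Galos, 2,523 kg, €419,019.84):
Base rate for E-423 is €0.31/kg.
Origin Galos is the FTA partner but E-423 is not on the preference list; base rate stands.
Duty = 2,523 × €0.31 = €782.13.
Line 2 (T-285, Galos, 1,569 pairs, €70,997.25):
Base rate for T-285 is 6.5% + €1.57/pair.
Origin Galos qualifies under the Peleth–Galos agreement and T-285 is covered: preferential rate Free applies instead.
The additional-duty order on T-285 targets Fareth, not Galos; it does not apply.
Duty = €70,997.25 × 0% = €0.00.
Line 3 (N-943, Ormark, 978 kg, €107,883.18):
Base rate for N-943 is €1.82/kg.
N-943 has an FTA preferential rate, but origin Ormark is not Galos; base rate stands.
Duty = 978 × €1.82 = €1,779.96.
Total = €782.13 + €0.00 + €1,779.96 = €2,562.09.

€2,562.09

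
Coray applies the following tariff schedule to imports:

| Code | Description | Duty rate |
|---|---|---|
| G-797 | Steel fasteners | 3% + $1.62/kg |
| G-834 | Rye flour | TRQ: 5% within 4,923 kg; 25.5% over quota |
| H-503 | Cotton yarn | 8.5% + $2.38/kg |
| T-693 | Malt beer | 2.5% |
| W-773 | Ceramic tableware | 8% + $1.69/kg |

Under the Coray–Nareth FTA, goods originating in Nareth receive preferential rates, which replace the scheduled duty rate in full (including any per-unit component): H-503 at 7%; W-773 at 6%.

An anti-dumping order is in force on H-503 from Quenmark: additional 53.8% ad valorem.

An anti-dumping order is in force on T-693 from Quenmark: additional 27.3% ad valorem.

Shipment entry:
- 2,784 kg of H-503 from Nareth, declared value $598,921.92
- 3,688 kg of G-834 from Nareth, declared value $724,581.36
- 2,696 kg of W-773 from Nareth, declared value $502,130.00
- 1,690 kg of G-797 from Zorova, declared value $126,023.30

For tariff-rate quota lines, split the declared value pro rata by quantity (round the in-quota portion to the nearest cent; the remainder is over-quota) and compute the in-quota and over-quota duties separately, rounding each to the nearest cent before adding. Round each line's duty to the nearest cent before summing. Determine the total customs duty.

$114,799.90

Line 1 (H-503, Nareth, 2,784 kg, $598,921.92):
Base rate for H-503 is 8.5% + $2.38/kg.
Origin Nareth qualifies under the Coray–Nareth agreement and H-503 is covered: preferential rate 7% applies instead.
The additional-duty order on H-503 targets Quenmark, not Nareth; it does not apply.
Duty = $598,921.92 × 7% = $41,924.53.
Line 2 (G-834, Nareth, 3,688 kg, $724,581.36):
Code G-834 is under a tariff-rate quota (threshold 4,923 kg). Quantity 3,688 kg is within the quota, so the in-quota rate 5% applies to the full value.
Duty = $724,581.36 × 5% = $36,229.07.
Line 3 (W-773, Nareth, 2,696 kg, $502,130.00):
Base rate for W-773 is 8% + $1.69/kg.
Origin Nareth qualifies under the Coray–Nareth agreement and W-773 is covered: preferential rate 6% applies instead.
Duty = $502,130.00 × 6% = $30,127.80.
Line 4 (G-797, Zorova, 1,690 kg, $126,023.30):
Base rate for G-797 is 3% + $1.62/kg.
Duty = $126,023.30 × 3% + 1,690 × $1.62 = $6,518.50.
Total = $41,924.53 + $36,229.07 + $30,127.80 + $6,518.50 = $114,799.90.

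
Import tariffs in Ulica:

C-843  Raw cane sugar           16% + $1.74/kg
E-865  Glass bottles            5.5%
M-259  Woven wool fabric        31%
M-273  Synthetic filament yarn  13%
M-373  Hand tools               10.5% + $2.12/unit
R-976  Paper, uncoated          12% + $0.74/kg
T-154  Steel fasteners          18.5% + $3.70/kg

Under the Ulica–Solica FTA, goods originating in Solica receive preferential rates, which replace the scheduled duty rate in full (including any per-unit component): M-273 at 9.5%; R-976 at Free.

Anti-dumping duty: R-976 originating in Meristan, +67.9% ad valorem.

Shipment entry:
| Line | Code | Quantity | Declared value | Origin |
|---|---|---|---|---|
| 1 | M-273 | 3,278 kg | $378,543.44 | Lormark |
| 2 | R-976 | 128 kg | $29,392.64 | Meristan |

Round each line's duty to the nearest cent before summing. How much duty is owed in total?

$72,790.09

Line 1 (M-273, Lormark, 3,278 kg, $378,543.44):
Base rate for M-273 is 13%.
M-273 has an FTA preferential rate, but origin Lormark is not Solica; base rate stands.
Duty = $378,543.44 × 13% = $49,210.65.
Line 2 (R-976, Meristan, 128 kg, $29,392.64):
Base rate for R-976 is 12% + $0.74/kg.
R-976 has an FTA preferential rate, but origin Meristan is not Solica; base rate stands.
Additional duty on R-976 from Meristan: +67.9%. Applied ad valorem rate: 12% + 67.9% = 79.9%.
Duty = $29,392.64 × 79.9% + 128 × $0.74 = $23,579.44.
Total = $49,210.65 + $23,579.44 = $72,790.09.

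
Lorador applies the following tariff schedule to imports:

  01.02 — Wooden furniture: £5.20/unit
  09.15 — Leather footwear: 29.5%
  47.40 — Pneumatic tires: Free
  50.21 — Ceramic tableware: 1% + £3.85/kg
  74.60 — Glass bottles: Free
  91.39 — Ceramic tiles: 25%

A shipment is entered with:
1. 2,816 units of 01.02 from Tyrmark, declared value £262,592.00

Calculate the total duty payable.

£14,643.20

Line 1 (01.02, Tyrmark, 2,816 units, £262,592.00):
Base rate for 01.02 is £5.20/unit.
Duty = 2,816 × £5.20 = £14,643.20.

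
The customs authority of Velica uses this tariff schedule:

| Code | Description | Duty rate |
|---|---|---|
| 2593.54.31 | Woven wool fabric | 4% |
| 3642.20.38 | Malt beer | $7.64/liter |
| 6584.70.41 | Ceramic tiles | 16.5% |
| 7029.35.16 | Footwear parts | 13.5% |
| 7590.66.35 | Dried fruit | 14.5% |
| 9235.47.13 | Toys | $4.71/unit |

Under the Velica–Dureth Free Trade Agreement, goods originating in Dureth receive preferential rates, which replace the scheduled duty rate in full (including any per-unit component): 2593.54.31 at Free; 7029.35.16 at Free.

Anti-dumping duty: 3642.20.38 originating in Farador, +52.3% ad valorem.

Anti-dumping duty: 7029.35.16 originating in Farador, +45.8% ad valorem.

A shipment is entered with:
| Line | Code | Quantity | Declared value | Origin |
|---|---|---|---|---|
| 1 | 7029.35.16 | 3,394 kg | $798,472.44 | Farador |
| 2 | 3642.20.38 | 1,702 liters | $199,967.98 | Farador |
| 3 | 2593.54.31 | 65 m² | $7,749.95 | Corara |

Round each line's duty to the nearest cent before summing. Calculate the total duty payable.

Line 1 (7029.35.16, Farador, 3,394 kg, $798,472.44):
Base rate for 7029.35.16 is 13.5%.
7029.35.16 has an FTA preferential rate, but origin Farador is not Dureth; base rate stands.
Additional duty on 7029.35.16 from Farador: +45.8%. Applied ad valorem rate: 13.5% + 45.8% = 59.3%.
Duty = $798,472.44 × 59.3% = $473,494.16.
Line 2 (3642.20.38, Farador, 1,702 liters, $199,967.98):
Base rate for 3642.20.38 is $7.64/liter.
Additional duty on 3642.20.38 from Farador: +52.3% ad valorem. Applied ad valorem rate = 52.3%.
Duty = $199,967.98 × 52.3% + 1,702 × $7.64 = $117,586.53.
Line 3 (2593.54.31, Corara, 65 m², $7,749.95):
Base rate for 2593.54.31 is 4%.
2593.54.31 has an FTA preferential rate, but origin Corara is not Dureth; base rate stands.
Duty = $7,749.95 × 4% = $310.00.
Total = $473,494.16 + $117,586.53 + $310.00 = $591,390.69.

$591,390.69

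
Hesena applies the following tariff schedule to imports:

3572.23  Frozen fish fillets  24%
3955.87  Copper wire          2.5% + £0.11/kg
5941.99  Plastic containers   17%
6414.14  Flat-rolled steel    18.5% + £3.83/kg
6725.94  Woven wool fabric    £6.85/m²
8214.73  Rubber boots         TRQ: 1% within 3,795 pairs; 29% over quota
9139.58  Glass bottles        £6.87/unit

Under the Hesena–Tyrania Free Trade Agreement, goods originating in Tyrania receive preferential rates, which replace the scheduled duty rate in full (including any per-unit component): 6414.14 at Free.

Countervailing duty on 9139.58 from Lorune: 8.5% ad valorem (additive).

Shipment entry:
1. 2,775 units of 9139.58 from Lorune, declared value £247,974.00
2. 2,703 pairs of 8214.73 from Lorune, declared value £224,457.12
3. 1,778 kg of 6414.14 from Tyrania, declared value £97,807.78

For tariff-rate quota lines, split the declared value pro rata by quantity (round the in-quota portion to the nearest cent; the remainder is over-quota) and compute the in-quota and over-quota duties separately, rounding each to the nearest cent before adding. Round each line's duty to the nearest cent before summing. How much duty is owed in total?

£42,386.61

Line 1 (9139.58, Lorune, 2,775 units, £247,974.00):
Base rate for 9139.58 is £6.87/unit.
Additional duty on 9139.58 from Lorune: +8.5% ad valorem. Applied ad valorem rate = 8.5%.
Duty = £247,974.00 × 8.5% + 2,775 × £6.87 = £40,142.04.
Line 2 (8214.73, Lorune, 2,703 pairs, £224,457.12):
Code 8214.73 is under a tariff-rate quota (threshold 3,795 pairs). Quantity 2,703 pairs is within the quota, so the in-quota rate 1% applies to the full value.
Duty = £224,457.12 × 1% = £2,244.57.
Line 3 (6414.14, Tyrania, 1,778 kg, £97,807.78):
Base rate for 6414.14 is 18.5% + £3.83/kg.
Origin Tyrania qualifies under the Hesena–Tyrania agreement and 6414.14 is covered: preferential rate Free applies instead.
Duty = £97,807.78 × 0% = £0.00.
Total = £40,142.04 + £2,244.57 + £0.00 = £42,386.61.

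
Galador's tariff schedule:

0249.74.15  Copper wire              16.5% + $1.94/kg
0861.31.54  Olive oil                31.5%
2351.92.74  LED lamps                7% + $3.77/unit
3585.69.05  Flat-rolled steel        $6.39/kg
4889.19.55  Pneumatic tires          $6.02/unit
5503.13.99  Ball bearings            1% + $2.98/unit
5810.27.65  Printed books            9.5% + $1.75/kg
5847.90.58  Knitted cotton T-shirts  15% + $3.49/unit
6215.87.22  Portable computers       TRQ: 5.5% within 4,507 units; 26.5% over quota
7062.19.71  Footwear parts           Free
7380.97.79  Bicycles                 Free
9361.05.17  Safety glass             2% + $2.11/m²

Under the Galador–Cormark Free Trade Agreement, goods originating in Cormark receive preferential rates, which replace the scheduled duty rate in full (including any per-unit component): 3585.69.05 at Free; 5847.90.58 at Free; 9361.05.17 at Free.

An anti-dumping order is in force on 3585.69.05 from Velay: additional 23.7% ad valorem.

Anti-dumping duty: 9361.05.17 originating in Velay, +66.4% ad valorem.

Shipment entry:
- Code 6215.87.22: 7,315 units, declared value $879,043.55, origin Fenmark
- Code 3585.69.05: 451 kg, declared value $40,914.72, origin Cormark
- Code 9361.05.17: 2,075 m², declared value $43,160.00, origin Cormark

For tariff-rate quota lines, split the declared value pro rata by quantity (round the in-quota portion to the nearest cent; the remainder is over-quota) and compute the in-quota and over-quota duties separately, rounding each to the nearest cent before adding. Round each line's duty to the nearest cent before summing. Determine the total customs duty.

$119,209.24

Line 1 (6215.87.22, Fenmark, 7,315 units, $879,043.55):
Code 6215.87.22 is under a tariff-rate quota (threshold 4,507 units). In-quota: 4,507 units at 5.5%; over-quota: 2,808 units at 26.5%.
Pro-rata value split: in-quota = $879,043.55 × 4,507/7,315 = $541,606.19; over-quota = $879,043.55 − $541,606.19 = $337,437.36.
In-quota duty = $541,606.19 × 5.5% = $29,788.34. Over-quota duty = $337,437.36 × 26.5% = $89,420.90.
Line duty = $29,788.34 + $89,420.90 = $119,209.24.
Line 2 (3585.69.05, Cormark, 451 kg, $40,914.72):
Base rate for 3585.69.05 is $6.39/kg.
Origin Cormark qualifies under the Galador–Cormark agreement and 3585.69.05 is covered: preferential rate Free applies instead.
The additional-duty order on 3585.69.05 targets Velay, not Cormark; it does not apply.
Duty = $40,914.72 × 0% = $0.00.
Line 3 (9361.05.17, Cormark, 2,075 m², $43,160.00):
Base rate for 9361.05.17 is 2% + $2.11/m².
Origin Cormark qualifies under the Galador–Cormark agreement and 9361.05.17 is covered: preferential rate Free applies instead.
The additional-duty order on 9361.05.17 targets Velay, not Cormark; it does not apply.
Duty = $43,160.00 × 0% = $0.00.
Total = $119,209.24 + $0.00 + $0.00 = $119,209.24.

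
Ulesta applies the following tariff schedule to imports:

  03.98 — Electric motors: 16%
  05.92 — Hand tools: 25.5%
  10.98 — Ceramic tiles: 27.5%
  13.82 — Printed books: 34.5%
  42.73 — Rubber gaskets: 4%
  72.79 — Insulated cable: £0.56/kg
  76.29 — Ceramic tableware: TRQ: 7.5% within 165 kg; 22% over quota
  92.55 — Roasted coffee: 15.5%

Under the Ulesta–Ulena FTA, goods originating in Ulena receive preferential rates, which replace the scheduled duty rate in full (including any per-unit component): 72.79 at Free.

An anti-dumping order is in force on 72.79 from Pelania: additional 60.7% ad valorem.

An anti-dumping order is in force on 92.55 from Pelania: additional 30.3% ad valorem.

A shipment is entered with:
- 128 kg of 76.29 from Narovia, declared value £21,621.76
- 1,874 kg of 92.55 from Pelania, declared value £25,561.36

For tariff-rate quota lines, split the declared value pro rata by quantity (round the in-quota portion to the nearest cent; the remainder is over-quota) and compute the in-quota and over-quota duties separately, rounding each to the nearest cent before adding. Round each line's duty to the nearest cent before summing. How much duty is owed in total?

Line 1 (76.29, Narovia, 128 kg, £21,621.76):
Code 76.29 is under a tariff-rate quota (threshold 165 kg). Quantity 128 kg is within the quota, so the in-quota rate 7.5% applies to the full value.
Duty = £21,621.76 × 7.5% = £1,621.63.
Line 2 (92.55, Pelania, 1,874 kg, £25,561.36):
Base rate for 92.55 is 15.5%.
Additional duty on 92.55 from Pelania: +30.3%. Applied ad valorem rate: 15.5% + 30.3% = 45.8%.
Duty = £25,561.36 × 45.8% = £11,707.10.
Total = £1,621.63 + £11,707.10 = £13,328.73.

£13,328.73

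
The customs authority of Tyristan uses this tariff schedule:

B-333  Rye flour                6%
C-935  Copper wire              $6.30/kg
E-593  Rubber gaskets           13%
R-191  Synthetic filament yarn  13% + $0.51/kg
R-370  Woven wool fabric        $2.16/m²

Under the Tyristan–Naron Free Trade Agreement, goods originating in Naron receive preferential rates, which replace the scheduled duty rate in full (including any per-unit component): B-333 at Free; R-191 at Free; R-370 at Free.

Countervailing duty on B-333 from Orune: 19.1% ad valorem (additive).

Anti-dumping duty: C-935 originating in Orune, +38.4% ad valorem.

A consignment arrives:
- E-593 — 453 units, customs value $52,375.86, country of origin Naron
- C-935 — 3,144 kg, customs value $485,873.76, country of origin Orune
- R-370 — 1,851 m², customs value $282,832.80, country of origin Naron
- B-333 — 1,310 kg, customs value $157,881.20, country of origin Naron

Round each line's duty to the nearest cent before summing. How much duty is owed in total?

$213,191.58

Line 1 (E-593, Naron, 453 units, $52,375.86):
Base rate for E-593 is 13%.
Origin Naron is the FTA partner but E-593 is not on the preference list; base rate stands.
Duty = $52,375.86 × 13% = $6,808.86.
Line 2 (C-935, Orune, 3,144 kg, $485,873.76):
Base rate for C-935 is $6.30/kg.
Additional duty on C-935 from Orune: +38.4% ad valorem. Applied ad valorem rate = 38.4%.
Duty = $485,873.76 × 38.4% + 3,144 × $6.30 = $206,382.72.
Line 3 (R-370, Naron, 1,851 m², $282,832.80):
Base rate for R-370 is $2.16/m².
Origin Naron qualifies under the Tyristan–Naron agreement and R-370 is covered: preferential rate Free applies instead.
Duty = $282,832.80 × 0% = $0.00.
Line 4 (B-333, Naron, 1,310 kg, $157,881.20):
Base rate for B-333 is 6%.
Origin Naron qualifies under the Tyristan–Naron agreement and B-333 is covered: preferential rate Free applies instead.
The additional-duty order on B-333 targets Orune, not Naron; it does not apply.
Duty = $157,881.20 × 0% = $0.00.
Total = $6,808.86 + $206,382.72 + $0.00 + $0.00 = $213,191.58.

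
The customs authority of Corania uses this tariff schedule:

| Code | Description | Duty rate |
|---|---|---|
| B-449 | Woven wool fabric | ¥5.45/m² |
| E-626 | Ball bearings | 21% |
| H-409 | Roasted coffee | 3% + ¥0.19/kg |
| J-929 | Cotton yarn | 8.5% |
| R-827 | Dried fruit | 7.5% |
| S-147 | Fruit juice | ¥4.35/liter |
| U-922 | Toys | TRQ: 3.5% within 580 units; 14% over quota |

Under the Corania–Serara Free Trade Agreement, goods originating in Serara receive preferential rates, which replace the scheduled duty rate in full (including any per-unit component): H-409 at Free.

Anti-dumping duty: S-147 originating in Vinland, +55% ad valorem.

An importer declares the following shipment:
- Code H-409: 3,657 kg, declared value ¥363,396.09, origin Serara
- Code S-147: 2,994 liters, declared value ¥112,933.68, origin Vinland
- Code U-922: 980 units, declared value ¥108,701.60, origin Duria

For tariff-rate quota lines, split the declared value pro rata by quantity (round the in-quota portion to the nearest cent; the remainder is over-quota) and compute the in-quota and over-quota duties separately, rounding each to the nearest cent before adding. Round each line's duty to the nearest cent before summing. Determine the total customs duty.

¥83,600.62

Line 1 (H-409, Serara, 3,657 kg, ¥363,396.09):
Base rate for H-409 is 3% + ¥0.19/kg.
Origin Serara qualifies under the Corania–Serara agreement and H-409 is covered: preferential rate Free applies instead.
Duty = ¥363,396.09 × 0% = ¥0.00.
Line 2 (S-147, Vinland, 2,994 liters, ¥112,933.68):
Base rate for S-147 is ¥4.35/liter.
Additional duty on S-147 from Vinland: +55% ad valorem. Applied ad valorem rate = 55%.
Duty = ¥112,933.68 × 55% + 2,994 × ¥4.35 = ¥75,137.42.
Line 3 (U-922, Duria, 980 units, ¥108,701.60):
Code U-922 is under a tariff-rate quota (threshold 580 units). In-quota: 580 units at 3.5%; over-quota: 400 units at 14%.
Pro-rata value split: in-quota = ¥108,701.60 × 580/980 = ¥64,333.60; over-quota = ¥108,701.60 − ¥64,333.60 = ¥44,368.00.
In-quota duty = ¥64,333.60 × 3.5% = ¥2,251.68. Over-quota duty = ¥44,368.00 × 14% = ¥6,211.52.
Line duty = ¥2,251.68 + ¥6,211.52 = ¥8,463.20.
Total = ¥0.00 + ¥75,137.42 + ¥8,463.20 = ¥83,600.62.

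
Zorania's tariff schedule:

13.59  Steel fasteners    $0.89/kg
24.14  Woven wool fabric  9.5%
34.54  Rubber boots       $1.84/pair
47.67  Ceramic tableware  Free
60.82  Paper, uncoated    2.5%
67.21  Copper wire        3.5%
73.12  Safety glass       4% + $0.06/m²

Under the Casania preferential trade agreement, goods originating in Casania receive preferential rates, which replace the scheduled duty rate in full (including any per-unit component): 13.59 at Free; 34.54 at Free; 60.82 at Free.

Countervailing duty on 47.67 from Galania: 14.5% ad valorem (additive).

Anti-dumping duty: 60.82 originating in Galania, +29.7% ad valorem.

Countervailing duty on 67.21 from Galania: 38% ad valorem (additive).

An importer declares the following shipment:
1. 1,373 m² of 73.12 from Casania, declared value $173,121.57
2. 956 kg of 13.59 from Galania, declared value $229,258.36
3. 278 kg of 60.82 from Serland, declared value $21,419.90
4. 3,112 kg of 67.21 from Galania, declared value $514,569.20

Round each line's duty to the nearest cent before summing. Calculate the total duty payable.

$221,939.80

Line 1 (73.12, Casania, 1,373 m², $173,121.57):
Base rate for 73.12 is 4% + $0.06/m².
Origin Casania is the FTA partner but 73.12 is not on the preference list; base rate stands.
Duty = $173,121.57 × 4% + 1,373 × $0.06 = $7,007.24.
Line 2 (13.59, Galania, 956 kg, $229,258.36):
Base rate for 13.59 is $0.89/kg.
13.59 has an FTA preferential rate, but origin Galania is not Casania; base rate stands.
Duty = 956 × $0.89 = $850.84.
Line 3 (60.82, Serland, 278 kg, $21,419.90):
Base rate for 60.82 is 2.5%.
60.82 has an FTA preferential rate, but origin Serland is not Casania; base rate stands.
The additional-duty order on 60.82 targets Galania, not Serland; it does not apply.
Duty = $21,419.90 × 2.5% = $535.50.
Line 4 (67.21, Galania, 3,112 kg, $514,569.20):
Base rate for 67.21 is 3.5%.
Additional duty on 67.21 from Galania: +38%. Applied ad valorem rate: 3.5% + 38% = 41.5%.
Duty = $514,569.20 × 41.5% = $213,546.22.
Total = $7,007.24 + $850.84 + $535.50 + $213,546.22 = $221,939.80.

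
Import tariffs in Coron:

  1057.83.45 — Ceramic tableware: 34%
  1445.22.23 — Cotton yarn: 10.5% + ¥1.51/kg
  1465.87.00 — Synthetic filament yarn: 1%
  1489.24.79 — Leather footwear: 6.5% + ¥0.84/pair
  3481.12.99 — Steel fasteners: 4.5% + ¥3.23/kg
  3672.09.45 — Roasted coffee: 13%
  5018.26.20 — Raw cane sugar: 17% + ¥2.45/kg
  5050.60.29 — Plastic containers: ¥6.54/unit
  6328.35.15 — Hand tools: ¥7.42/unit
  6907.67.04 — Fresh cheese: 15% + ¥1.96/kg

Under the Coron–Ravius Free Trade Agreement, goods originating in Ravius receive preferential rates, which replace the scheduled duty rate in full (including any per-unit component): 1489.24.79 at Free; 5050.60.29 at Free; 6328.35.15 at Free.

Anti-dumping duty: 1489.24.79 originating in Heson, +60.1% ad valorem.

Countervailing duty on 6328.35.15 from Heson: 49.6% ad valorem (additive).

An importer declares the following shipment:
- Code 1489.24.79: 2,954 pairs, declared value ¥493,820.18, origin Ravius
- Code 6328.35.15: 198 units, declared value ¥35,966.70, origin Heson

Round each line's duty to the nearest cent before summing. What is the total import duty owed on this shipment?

¥19,308.64

Line 1 (1489.24.79, Ravius, 2,954 pairs, ¥493,820.18):
Base rate for 1489.24.79 is 6.5% + ¥0.84/pair.
Origin Ravius qualifies under the Coron–Ravius agreement and 1489.24.79 is covered: preferential rate Free applies instead.
The additional-duty order on 1489.24.79 targets Heson, not Ravius; it does not apply.
Duty = ¥493,820.18 × 0% = ¥0.00.
Line 2 (6328.35.15, Heson, 198 units, ¥35,966.70):
Base rate for 6328.35.15 is ¥7.42/unit.
6328.35.15 has an FTA preferential rate, but origin Heson is not Ravius; base rate stands.
Additional duty on 6328.35.15 from Heson: +49.6% ad valorem. Applied ad valorem rate = 49.6%.
Duty = ¥35,966.70 × 49.6% + 198 × ¥7.42 = ¥19,308.64.
Total = ¥0.00 + ¥19,308.64 = ¥19,308.64.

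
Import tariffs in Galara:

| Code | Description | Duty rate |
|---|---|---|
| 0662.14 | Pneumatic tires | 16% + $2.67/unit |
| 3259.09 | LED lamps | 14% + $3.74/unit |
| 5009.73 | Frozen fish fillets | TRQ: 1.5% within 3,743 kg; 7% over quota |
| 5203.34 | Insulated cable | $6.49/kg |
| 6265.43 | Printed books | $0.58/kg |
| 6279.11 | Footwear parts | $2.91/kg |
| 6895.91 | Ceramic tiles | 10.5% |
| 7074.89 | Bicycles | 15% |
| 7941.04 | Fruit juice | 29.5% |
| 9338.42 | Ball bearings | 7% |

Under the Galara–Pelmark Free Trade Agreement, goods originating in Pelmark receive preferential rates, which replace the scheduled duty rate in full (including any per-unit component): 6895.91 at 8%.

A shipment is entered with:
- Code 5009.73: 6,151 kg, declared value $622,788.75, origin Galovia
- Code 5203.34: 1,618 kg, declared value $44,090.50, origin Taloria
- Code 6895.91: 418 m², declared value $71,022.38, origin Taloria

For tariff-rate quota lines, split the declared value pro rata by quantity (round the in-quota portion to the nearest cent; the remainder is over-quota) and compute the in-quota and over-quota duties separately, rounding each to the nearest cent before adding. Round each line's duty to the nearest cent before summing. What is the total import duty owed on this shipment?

Line 1 (5009.73, Galovia, 6,151 kg, $622,788.75):
Code 5009.73 is under a tariff-rate quota (threshold 3,743 kg). In-quota: 3,743 kg at 1.5%; over-quota: 2,408 kg at 7%.
Pro-rata value split: in-quota = $622,788.75 × 3,743/6,151 = $378,978.75; over-quota = $622,788.75 − $378,978.75 = $243,810.00.
In-quota duty = $378,978.75 × 1.5% = $5,684.68. Over-quota duty = $243,810.00 × 7% = $17,066.70.
Line duty = $5,684.68 + $17,066.70 = $22,751.38.
Line 2 (5203.34, Taloria, 1,618 kg, $44,090.50):
Base rate for 5203.34 is $6.49/kg.
Duty = 1,618 × $6.49 = $10,500.82.
Line 3 (6895.91, Taloria, 418 m², $71,022.38):
Base rate for 6895.91 is 10.5%.
6895.91 has an FTA preferential rate, but origin Taloria is not Pelmark; base rate stands.
Duty = $71,022.38 × 10.5% = $7,457.35.
Total = $22,751.38 + $10,500.82 + $7,457.35 = $40,709.55.

$40,709.55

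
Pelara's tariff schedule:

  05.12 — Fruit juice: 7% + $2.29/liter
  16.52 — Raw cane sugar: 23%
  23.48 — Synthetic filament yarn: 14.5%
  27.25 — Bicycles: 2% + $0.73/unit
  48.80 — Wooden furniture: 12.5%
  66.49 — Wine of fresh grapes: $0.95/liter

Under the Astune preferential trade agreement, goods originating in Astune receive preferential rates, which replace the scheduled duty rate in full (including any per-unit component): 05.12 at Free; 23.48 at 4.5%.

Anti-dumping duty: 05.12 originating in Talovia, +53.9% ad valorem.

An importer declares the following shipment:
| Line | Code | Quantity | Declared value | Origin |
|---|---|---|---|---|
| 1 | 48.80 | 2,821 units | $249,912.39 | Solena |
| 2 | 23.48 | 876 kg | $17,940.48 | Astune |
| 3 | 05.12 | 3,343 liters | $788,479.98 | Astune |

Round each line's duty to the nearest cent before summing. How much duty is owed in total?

$32,046.37

Line 1 (48.80, Solena, 2,821 units, $249,912.39):
Base rate for 48.80 is 12.5%.
Duty = $249,912.39 × 12.5% = $31,239.05.
Line 2 (23.48, Astune, 876 kg, $17,940.48):
Base rate for 23.48 is 14.5%.
Origin Astune qualifies under the Pelara–Astune agreement and 23.48 is covered: preferential rate 4.5% applies instead.
Duty = $17,940.48 × 4.5% = $807.32.
Line 3 (05.12, Astune, 3,343 liters, $788,479.98):
Base rate for 05.12 is 7% + $2.29/liter.
Origin Astune qualifies under the Pelara–Astune agreement and 05.12 is covered: preferential rate Free applies instead.
The additional-duty order on 05.12 targets Talovia, not Astune; it does not apply.
Duty = $788,479.98 × 0% = $0.00.
Total = $31,239.05 + $807.32 + $0.00 = $32,046.37.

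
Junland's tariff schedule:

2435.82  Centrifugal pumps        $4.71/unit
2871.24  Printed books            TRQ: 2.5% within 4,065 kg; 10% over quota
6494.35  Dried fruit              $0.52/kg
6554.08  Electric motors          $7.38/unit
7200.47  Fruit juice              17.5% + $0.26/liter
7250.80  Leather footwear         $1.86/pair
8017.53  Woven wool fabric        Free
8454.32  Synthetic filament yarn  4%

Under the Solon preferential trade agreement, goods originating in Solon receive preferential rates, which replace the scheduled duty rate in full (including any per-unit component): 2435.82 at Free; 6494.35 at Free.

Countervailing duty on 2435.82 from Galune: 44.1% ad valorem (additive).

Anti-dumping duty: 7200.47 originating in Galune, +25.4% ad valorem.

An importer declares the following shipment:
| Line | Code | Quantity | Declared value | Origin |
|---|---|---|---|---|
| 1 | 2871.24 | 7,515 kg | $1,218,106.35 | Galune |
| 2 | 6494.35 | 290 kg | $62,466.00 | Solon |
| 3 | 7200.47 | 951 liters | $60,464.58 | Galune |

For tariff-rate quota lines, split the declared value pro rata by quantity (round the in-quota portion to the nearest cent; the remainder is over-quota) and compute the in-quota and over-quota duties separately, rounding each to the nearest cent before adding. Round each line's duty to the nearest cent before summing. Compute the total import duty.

$98,580.01

Line 1 (2871.24, Galune, 7,515 kg, $1,218,106.35):
Code 2871.24 is under a tariff-rate quota (threshold 4,065 kg). In-quota: 4,065 kg at 2.5%; over-quota: 3,450 kg at 10%.
Pro-rata value split: in-quota = $1,218,106.35 × 4,065/7,515 = $658,895.85; over-quota = $1,218,106.35 − $658,895.85 = $559,210.50.
In-quota duty = $658,895.85 × 2.5% = $16,472.40. Over-quota duty = $559,210.50 × 10% = $55,921.05.
Line duty = $16,472.40 + $55,921.05 = $72,393.45.
Line 2 (6494.35, Solon, 290 kg, $62,466.00):
Base rate for 6494.35 is $0.52/kg.
Origin Solon qualifies under the Junland–Solon agreement and 6494.35 is covered: preferential rate Free applies instead.
Duty = $62,466.00 × 0% = $0.00.
Line 3 (7200.47, Galune, 951 liters, $60,464.58):
Base rate for 7200.47 is 17.5% + $0.26/liter.
Additional duty on 7200.47 from Galune: +25.4%. Applied ad valorem rate: 17.5% + 25.4% = 42.9%.
Duty = $60,464.58 × 42.9% + 951 × $0.26 = $26,186.56.
Total = $72,393.45 + $0.00 + $26,186.56 = $98,580.01.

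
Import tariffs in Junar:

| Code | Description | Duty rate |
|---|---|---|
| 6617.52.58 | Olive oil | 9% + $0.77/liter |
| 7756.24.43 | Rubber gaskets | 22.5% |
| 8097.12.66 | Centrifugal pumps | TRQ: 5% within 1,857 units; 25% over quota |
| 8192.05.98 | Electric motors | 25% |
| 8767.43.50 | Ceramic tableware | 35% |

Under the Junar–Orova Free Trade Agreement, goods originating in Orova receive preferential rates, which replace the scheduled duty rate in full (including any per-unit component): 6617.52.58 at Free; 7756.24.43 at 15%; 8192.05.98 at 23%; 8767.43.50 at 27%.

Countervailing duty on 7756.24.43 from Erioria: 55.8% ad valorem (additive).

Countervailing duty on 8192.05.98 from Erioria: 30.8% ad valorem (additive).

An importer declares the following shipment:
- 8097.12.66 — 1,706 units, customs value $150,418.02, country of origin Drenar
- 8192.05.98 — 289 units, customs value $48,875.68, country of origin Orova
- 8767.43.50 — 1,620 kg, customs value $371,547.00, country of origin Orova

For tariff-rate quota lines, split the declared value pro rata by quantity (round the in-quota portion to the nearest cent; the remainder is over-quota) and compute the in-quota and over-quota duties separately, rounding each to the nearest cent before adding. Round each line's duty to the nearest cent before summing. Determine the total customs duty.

$119,080.00

Line 1 (8097.12.66, Drenar, 1,706 units, $150,418.02):
Code 8097.12.66 is under a tariff-rate quota (threshold 1,857 units). Quantity 1,706 units is within the quota, so the in-quota rate 5% applies to the full value.
Duty = $150,418.02 × 5% = $7,520.90.
Line 2 (8192.05.98, Orova, 289 units, $48,875.68):
Base rate for 8192.05.98 is 25%.
Origin Orova qualifies under the Junar–Orova agreement and 8192.05.98 is covered: preferential rate 23% applies instead.
The additional-duty order on 8192.05.98 targets Erioria, not Orova; it does not apply.
Duty = $48,875.68 × 23% = $11,241.41.
Line 3 (8767.43.50, Orova, 1,620 kg, $371,547.00):
Base rate for 8767.43.50 is 35%.
Origin Orova qualifies under the Junar–Orova agreement and 8767.43.50 is covered: preferential rate 27% applies instead.
Duty = $371,547.00 × 27% = $100,317.69.
Total = $7,520.90 + $11,241.41 + $100,317.69 = $119,080.00.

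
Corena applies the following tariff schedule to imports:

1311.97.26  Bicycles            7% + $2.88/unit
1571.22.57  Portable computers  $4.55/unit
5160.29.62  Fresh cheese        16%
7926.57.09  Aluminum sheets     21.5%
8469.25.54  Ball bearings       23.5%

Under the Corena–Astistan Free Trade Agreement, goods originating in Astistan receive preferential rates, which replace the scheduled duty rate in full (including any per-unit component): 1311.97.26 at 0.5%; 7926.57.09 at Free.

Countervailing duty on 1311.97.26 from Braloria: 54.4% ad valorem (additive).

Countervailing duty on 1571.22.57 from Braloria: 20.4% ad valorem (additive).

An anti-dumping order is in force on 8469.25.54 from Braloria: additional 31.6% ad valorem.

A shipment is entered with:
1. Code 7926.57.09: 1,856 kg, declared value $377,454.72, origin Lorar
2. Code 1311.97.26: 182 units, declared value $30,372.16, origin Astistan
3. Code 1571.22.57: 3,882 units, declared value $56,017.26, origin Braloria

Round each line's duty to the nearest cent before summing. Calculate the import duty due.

$110,395.24

Line 1 (7926.57.09, Lorar, 1,856 kg, $377,454.72):
Base rate for 7926.57.09 is 21.5%.
7926.57.09 has an FTA preferential rate, but origin Lorar is not Astistan; base rate stands.
Duty = $377,454.72 × 21.5% = $81,152.76.
Line 2 (1311.97.26, Astistan, 182 units, $30,372.16):
Base rate for 1311.97.26 is 7% + $2.88/unit.
Origin Astistan qualifies under the Corena–Astistan agreement and 1311.97.26 is covered: preferential rate 0.5% applies instead.
The additional-duty order on 1311.97.26 targets Braloria, not Astistan; it does not apply.
Duty = $30,372.16 × 0.5% = $151.86.
Line 3 (1571.22.57, Braloria, 3,882 units, $56,017.26):
Base rate for 1571.22.57 is $4.55/unit.
Additional duty on 1571.22.57 from Braloria: +20.4% ad valorem. Applied ad valorem rate = 20.4%.
Duty = $56,017.26 × 20.4% + 3,882 × $4.55 = $29,090.62.
Total = $81,152.76 + $151.86 + $29,090.62 = $110,395.24.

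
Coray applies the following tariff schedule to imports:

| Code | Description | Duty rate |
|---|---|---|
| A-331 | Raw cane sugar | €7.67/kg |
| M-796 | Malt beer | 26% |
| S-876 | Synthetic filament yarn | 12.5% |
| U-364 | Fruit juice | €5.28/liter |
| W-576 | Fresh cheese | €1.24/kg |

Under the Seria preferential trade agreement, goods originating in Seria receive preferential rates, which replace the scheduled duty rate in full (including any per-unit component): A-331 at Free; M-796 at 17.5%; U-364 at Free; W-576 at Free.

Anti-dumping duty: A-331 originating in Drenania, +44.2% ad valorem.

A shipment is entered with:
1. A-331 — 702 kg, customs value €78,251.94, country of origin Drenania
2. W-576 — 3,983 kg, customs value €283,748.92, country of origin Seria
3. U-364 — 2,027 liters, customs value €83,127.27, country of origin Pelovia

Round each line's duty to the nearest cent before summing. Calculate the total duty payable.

Line 1 (A-331, Drenania, 702 kg, €78,251.94):
Base rate for A-331 is €7.67/kg.
A-331 has an FTA preferential rate, but origin Drenania is not Seria; base rate stands.
Additional duty on A-331 from Drenania: +44.2% ad valorem. Applied ad valorem rate = 44.2%.
Duty = €78,251.94 × 44.2% + 702 × €7.67 = €39,971.70.
Line 2 (W-576, Seria, 3,983 kg, €283,748.92):
Base rate for W-576 is €1.24/kg.
Origin Seria qualifies under the Coray–Seria agreement and W-576 is covered: preferential rate Free applies instead.
Duty = €283,748.92 × 0% = €0.00.
Line 3 (U-364, Pelovia, 2,027 liters, €83,127.27):
Base rate for U-364 is €5.28/liter.
U-364 has an FTA preferential rate, but origin Pelovia is not Seria; base rate stands.
Duty = 2,027 × €5.28 = €10,702.56.
Total = €39,971.70 + €0.00 + €10,702.56 = €50,674.26.

€50,674.26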